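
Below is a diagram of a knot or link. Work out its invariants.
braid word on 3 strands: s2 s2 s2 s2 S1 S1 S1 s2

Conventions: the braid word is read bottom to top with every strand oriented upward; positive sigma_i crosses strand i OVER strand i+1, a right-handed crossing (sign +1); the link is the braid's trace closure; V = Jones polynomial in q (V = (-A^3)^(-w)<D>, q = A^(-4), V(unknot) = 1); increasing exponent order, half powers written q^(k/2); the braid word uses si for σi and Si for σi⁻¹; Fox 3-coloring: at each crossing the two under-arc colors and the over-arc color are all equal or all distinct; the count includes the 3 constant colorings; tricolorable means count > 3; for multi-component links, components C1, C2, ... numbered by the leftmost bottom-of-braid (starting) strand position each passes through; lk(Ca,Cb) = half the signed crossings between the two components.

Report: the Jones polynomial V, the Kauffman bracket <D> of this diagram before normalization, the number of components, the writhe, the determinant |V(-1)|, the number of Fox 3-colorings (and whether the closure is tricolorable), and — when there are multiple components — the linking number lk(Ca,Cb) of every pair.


Jones polynomial: V(q) = -q^-2 + q^-1 - 1 + 3q - 2q^2 + 3q^3 - 2q^4 + q^5 - q^6
<D> = -A^-18 + A^-14 - 2A^-10 + 3A^-6 - 2A^-2 + 3A^2 - A^6 + A^10 - A^14; writhe +2
components 1, writhe +2 (8 crossings)
3-colorings: 9 of 3^8, det 15 — tricolorable
note: |V(-1)| = 15: so tricolorable, since 3 divides 15


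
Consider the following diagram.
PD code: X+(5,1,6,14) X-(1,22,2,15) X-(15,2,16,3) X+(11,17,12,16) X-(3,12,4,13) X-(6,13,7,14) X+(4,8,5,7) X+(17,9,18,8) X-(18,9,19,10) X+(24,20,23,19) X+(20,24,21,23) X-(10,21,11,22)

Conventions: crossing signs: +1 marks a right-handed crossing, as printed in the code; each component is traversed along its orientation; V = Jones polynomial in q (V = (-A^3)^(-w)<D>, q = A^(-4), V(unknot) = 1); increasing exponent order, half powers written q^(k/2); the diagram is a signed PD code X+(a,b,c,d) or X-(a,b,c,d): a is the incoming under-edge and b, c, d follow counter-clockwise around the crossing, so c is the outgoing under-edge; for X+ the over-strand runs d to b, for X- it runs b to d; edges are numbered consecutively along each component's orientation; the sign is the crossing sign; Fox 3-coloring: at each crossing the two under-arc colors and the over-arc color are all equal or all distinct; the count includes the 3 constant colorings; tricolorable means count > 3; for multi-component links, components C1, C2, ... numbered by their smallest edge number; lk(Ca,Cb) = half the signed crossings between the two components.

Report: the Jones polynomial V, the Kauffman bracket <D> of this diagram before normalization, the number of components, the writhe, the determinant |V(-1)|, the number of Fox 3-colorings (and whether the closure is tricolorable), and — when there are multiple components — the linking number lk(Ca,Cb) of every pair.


V = q^-2 + 2 + q^2
<D> = A^-8 + 2 + A^8 (w = 0)
3 components over 12 crossings, w = 0
lk(C1,C2): -1
lk(C1,C3) = 0
linking number lk(C2,C3) = +1
3 Fox colorings among 3^12, |V(-1)| = 4: not tricolorable
why: w = 0 shifts under R1 moves; the (-A^3)^(0) factor cancels that in V


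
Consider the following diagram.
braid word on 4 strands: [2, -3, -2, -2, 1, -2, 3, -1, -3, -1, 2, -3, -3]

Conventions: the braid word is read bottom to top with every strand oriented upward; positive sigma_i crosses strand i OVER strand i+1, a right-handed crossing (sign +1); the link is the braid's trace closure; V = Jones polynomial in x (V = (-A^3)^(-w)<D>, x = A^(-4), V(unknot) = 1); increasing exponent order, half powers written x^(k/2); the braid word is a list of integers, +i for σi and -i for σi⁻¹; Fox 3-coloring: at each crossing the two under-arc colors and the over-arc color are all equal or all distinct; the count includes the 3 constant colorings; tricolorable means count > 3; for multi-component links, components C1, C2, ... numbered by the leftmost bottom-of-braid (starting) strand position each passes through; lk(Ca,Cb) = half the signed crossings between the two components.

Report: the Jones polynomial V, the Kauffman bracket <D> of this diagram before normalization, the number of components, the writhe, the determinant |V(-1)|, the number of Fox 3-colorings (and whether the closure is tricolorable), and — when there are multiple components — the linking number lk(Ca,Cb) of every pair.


V = -x^-8 + x^-7 - x^-6 + 2x^-5 - 2x^-4 + 2x^-3 - x^-2 + x^-1
<D> = -A^-11 + A^-7 - 2A^-3 + 2A - 2A^5 + A^9 - A^13 + A^17 (w = -5)
1 component over 13 crossings, w = -5
3 Fox colorings among 3^13, |V(-1)| = 11: not tricolorable
why: the span of V is 7, forcing >= 7 crossings in any diagram


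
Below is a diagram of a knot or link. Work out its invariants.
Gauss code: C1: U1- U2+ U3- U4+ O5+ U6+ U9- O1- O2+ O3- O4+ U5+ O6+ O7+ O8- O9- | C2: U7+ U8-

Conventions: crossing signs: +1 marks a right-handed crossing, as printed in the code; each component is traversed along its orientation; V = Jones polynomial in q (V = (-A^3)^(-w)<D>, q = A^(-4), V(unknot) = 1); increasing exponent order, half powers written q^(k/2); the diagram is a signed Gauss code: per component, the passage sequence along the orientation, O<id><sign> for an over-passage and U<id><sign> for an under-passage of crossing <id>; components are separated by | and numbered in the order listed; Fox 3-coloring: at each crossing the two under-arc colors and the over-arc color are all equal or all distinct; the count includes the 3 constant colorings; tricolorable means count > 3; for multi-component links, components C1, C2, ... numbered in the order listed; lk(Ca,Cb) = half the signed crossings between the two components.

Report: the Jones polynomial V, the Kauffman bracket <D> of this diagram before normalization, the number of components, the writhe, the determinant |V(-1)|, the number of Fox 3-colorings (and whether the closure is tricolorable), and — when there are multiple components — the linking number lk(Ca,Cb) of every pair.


Jones polynomial: V(q) = -q^(-1/2) - q^(1/2)
<D> = A + A^5; writhe +1
components 2, writhe +1 (9 crossings)
linking number lk(C1,C2) = 0
3-colorings: 9 of 3^9, det 0 — tricolorable
note: V is palindromic (span 1, det 0): q -> 1/q fixes it; necessary, not sufficient, for amphichirality


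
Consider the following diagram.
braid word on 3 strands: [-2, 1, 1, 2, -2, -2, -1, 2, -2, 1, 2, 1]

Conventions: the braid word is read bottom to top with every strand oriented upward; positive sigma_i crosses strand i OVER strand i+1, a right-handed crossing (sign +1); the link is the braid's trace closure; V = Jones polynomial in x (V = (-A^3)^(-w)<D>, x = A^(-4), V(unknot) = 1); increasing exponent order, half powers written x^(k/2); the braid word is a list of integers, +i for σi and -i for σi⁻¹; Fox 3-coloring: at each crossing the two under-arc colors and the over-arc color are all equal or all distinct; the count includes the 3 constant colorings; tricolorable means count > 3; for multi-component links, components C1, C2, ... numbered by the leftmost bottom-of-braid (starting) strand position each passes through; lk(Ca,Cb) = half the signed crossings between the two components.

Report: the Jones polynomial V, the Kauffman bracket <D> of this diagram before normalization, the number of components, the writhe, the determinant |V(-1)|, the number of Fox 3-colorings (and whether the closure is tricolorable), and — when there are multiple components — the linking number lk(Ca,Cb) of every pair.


Jones polynomial: V(x) = x + x^3 - x^4
<D> = -A^-10 + A^-6 + A^2; writhe +2
components 1, writhe +2 (12 crossings)
3-colorings: 9 of 3^12, det 3 — tricolorable
note: w = +2 (over 12 crossings) is diagram-only; (-A^3)^(-2) removes it from V


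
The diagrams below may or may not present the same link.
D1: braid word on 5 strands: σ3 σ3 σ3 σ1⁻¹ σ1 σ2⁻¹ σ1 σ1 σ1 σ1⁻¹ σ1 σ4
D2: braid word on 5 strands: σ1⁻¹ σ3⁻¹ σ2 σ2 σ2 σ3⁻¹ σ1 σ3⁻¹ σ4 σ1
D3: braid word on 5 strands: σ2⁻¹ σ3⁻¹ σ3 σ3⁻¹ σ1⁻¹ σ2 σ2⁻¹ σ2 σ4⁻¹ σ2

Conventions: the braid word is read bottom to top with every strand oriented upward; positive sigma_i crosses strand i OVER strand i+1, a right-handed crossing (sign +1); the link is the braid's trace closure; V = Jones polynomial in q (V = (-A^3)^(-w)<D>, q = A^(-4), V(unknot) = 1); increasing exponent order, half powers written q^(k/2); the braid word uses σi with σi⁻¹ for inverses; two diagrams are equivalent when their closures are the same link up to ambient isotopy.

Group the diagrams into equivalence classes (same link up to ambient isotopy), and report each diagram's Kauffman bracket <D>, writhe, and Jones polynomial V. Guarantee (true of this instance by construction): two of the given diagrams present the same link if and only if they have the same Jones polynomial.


classes: {D1} | {D2} | {D3}
V(D1) = q^2 + 2q^4 - 2q^5 + q^6 - 2q^7 + q^8  [12 crossings, <D> = A^-14 - 2A^-10 + A^-6 - 2A^-2 + 2A^2 + A^10, w = +6]
V(D2) = -q^-3 + q^-2 - q^-1 + 3 - q + q^2 - q^3  (w +2, c 10, <D> = -A^-6 + A^-2 - A^2 + 3A^6 - A^10 + A^14 - A^18)
D3 (bracket A^-6; 10 crossings at w = -2): V = 1
note: 3 values of V(q) split the 3 diagrams


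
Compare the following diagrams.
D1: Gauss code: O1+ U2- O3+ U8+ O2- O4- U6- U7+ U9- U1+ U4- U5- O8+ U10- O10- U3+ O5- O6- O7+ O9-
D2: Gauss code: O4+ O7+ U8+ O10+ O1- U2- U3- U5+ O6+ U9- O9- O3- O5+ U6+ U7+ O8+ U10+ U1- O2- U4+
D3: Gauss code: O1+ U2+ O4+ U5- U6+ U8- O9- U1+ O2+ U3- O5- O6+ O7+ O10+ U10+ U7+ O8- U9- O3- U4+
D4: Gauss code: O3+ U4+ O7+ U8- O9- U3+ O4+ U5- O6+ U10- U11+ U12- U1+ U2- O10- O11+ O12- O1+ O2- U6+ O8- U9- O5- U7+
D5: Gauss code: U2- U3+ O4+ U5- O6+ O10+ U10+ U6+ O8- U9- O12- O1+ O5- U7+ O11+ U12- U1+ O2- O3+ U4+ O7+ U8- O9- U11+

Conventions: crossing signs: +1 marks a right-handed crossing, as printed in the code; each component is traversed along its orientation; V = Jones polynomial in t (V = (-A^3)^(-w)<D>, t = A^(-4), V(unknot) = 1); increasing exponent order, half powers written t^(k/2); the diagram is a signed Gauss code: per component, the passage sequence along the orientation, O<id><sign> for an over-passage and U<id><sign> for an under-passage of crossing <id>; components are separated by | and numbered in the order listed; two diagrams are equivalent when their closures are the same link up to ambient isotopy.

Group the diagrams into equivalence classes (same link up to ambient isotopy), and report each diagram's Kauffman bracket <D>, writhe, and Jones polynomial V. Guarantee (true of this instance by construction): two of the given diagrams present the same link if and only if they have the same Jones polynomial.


equivalence classes: {D1} | {D2} | {D3, D4, D5}
D1 (bracket A^-14 - A^-10 + A^-6 - A^-2 + A^2; 10 crossings at w = -2): V = t^-2 - t^-1 + 1 - t + t^2
D2 (bracket A^6; 10 crossings at w = +2): V = 1
D3 (bracket -A^-6 + 2A^-2 - 2A^2 + 3A^6 - 2A^10 + 2A^14 - A^18; 10 crossings at w = +2): V = -t^-3 + 2t^-2 - 2t^-1 + 3 - 2t + 2t^2 - t^3
V(D4) = -t^-3 + 2t^-2 - 2t^-1 + 3 - 2t + 2t^2 - t^3  (w 0, c 12, <D> = -A^-12 + 2A^-8 - 2A^-4 + 3 - 2A^4 + 2A^8 - A^12)
V(D5) = -t^-3 + 2t^-2 - 2t^-1 + 3 - 2t + 2t^2 - t^3  [12 crossings, <D> = -A^-6 + 2A^-2 - 2A^2 + 3A^6 - 2A^10 + 2A^14 - A^18, w = +2]
observation: comparing 5 Jones polynomials yields 3 groups


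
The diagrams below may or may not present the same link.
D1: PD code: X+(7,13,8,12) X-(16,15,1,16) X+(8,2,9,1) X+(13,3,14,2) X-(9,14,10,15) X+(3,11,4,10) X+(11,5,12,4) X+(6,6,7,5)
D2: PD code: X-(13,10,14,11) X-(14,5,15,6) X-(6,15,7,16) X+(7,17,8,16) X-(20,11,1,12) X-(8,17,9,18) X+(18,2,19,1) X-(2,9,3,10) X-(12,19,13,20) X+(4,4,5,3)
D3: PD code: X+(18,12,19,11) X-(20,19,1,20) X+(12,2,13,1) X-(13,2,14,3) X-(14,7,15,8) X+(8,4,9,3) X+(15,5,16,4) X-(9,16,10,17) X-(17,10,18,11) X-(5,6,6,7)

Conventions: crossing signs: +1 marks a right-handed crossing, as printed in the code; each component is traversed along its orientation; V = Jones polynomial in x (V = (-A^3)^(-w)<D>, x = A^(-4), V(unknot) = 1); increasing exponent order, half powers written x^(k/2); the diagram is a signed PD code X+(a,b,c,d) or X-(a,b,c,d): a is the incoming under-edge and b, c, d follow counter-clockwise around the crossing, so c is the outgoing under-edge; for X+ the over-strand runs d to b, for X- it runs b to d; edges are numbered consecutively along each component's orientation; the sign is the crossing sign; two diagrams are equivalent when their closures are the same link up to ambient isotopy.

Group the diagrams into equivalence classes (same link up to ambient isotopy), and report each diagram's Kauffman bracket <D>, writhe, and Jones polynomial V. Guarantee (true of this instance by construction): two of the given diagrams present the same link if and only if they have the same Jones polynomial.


grouping into links: {D1} | {D2} | {D3}
V(D1) = x + x^3 - x^4  (w +4, c 8, <D> = -A^-4 + 1 + A^8)
D2 (bracket A^-8 - A^-4 + 2 - A^4 + A^8 - A^12; 10 crossings at w = -4): V = -x^-6 + x^-5 - x^-4 + 2x^-3 - x^-2 + x^-1
V(D3) = 1  (w -2, c 10, <D> = A^-6)
key observation: V(x) takes 3 values over 3 diagrams, fixing the grouping


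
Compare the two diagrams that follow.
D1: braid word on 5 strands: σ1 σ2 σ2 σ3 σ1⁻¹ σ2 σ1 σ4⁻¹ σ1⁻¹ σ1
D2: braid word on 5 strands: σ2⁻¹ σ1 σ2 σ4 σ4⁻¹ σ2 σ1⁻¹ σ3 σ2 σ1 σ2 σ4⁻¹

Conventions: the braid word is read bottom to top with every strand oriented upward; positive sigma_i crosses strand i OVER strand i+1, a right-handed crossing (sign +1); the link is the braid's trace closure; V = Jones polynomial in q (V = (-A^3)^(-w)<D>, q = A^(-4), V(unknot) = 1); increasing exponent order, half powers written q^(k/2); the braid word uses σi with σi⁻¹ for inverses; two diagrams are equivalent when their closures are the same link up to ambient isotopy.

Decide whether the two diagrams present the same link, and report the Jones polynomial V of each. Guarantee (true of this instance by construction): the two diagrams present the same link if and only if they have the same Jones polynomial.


same link: yes
V(D1) = q - q^2 + 2q^3 - q^4 + q^5 - q^6  [10 crossings, <D> = -A^-12 + A^-8 - A^-4 + 2 - A^4 + A^8, w = +4]
V(D2) = q - q^2 + 2q^3 - q^4 + q^5 - q^6  (w +4, c 12, <D> = -A^-12 + A^-8 - A^-4 + 2 - A^4 + A^8)
note: all 2 diagrams share one V(q), hence one class


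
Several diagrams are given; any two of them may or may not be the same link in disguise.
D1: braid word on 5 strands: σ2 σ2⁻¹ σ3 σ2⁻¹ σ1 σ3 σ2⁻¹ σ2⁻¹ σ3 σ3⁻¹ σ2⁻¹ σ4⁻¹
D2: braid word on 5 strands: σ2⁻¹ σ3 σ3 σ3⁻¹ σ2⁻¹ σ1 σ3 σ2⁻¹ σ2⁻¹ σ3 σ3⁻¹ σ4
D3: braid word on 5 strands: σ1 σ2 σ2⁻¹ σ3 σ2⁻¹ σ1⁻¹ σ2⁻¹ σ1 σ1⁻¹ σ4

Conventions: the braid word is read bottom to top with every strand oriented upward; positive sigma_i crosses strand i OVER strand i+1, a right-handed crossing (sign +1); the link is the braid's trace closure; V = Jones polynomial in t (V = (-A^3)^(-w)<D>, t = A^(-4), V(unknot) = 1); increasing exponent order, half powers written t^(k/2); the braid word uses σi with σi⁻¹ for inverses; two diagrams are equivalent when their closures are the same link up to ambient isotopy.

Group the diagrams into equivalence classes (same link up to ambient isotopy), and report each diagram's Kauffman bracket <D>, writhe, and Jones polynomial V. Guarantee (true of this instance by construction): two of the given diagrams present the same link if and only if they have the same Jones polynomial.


grouping into links: {D1, D2} | {D3}
V(D1) = t^-5 - 2t^-4 + 2t^-3 - 2t^-2 + 2t^-1 - 1 + t  (w -2, c 12, <D> = A^-10 - A^-6 + 2A^-2 - 2A^2 + 2A^6 - 2A^10 + A^14)
D2 (bracket A^-4 - 1 + 2A^4 - 2A^8 + 2A^12 - 2A^16 + A^20; 12 crossings at w = 0): V = t^-5 - 2t^-4 + 2t^-3 - 2t^-2 + 2t^-1 - 1 + t
V(D3) = 1  [10 crossings, <D> = 1, w = 0]
why: V(t) takes 2 values over 3 diagrams, fixing the grouping


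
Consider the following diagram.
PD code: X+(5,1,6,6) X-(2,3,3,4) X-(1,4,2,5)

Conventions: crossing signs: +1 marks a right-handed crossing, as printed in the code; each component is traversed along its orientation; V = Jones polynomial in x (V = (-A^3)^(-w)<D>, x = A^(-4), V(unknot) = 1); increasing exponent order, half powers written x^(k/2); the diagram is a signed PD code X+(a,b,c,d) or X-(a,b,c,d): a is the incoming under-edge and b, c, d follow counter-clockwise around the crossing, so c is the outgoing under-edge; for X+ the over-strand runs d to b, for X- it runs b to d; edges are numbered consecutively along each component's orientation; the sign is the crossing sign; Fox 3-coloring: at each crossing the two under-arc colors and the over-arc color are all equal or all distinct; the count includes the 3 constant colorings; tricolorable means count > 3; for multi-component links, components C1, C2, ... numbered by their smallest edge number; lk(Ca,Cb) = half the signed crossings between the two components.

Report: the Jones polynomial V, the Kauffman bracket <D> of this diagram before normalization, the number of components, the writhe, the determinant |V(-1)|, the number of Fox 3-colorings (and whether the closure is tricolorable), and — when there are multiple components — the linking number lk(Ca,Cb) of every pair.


V(x) = 1
bracket: -A^-3, w = -1
1 component, writhe -1, over 3 crossings
det 1, colorings 3 of 3^3 — not tricolorable
observation: |V(-1)| = 1: so not tricolorable, since 3 does not divide 1


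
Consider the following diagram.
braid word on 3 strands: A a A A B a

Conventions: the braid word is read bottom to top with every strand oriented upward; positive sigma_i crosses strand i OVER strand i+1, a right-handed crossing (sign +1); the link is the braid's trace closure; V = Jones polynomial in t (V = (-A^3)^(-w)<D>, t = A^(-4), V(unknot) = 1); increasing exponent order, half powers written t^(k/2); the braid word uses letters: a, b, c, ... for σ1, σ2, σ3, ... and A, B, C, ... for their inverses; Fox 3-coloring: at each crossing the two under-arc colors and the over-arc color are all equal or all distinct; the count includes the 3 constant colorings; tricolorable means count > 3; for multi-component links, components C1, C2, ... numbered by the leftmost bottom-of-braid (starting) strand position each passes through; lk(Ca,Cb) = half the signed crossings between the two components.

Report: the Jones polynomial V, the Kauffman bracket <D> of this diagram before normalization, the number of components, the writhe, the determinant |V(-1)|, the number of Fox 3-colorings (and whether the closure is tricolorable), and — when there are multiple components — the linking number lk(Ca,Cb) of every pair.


Jones polynomial: V(t) = 1
<D> = A^-6; writhe -2
components 1, writhe -2 (6 crossings)
3-colorings: 3 of 3^6, det 1 — not tricolorable
note: |V(-1)| = 1: so not tricolorable, since 3 does not divide 1


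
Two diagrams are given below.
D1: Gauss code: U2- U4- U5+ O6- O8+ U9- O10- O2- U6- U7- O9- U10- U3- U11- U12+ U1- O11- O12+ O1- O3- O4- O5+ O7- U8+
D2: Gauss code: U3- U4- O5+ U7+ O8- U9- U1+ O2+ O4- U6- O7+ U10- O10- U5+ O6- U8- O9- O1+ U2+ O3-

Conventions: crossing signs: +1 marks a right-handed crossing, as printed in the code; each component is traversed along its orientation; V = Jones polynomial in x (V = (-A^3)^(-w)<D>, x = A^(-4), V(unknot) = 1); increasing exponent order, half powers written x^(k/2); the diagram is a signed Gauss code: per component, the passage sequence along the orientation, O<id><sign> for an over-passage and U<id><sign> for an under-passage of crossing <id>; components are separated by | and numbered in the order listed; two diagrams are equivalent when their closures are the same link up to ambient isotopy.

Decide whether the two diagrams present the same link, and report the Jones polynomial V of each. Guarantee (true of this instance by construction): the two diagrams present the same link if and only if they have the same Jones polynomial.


equivalent: no
V(D1) = -x^-6 + x^-5 - x^-4 + 2x^-3 - x^-2 + x^-1  (w -6, c 12, <D> = A^-14 - A^-10 + 2A^-6 - A^-2 + A^2 - A^6)
V(D2) = x^-2 - x^-1 + 1 - x + x^2  (w -2, c 10, <D> = A^-14 - A^-10 + A^-6 - A^-2 + A^2)
why: 2 classes among 2 diagrams; unequal V(x) rules out equality


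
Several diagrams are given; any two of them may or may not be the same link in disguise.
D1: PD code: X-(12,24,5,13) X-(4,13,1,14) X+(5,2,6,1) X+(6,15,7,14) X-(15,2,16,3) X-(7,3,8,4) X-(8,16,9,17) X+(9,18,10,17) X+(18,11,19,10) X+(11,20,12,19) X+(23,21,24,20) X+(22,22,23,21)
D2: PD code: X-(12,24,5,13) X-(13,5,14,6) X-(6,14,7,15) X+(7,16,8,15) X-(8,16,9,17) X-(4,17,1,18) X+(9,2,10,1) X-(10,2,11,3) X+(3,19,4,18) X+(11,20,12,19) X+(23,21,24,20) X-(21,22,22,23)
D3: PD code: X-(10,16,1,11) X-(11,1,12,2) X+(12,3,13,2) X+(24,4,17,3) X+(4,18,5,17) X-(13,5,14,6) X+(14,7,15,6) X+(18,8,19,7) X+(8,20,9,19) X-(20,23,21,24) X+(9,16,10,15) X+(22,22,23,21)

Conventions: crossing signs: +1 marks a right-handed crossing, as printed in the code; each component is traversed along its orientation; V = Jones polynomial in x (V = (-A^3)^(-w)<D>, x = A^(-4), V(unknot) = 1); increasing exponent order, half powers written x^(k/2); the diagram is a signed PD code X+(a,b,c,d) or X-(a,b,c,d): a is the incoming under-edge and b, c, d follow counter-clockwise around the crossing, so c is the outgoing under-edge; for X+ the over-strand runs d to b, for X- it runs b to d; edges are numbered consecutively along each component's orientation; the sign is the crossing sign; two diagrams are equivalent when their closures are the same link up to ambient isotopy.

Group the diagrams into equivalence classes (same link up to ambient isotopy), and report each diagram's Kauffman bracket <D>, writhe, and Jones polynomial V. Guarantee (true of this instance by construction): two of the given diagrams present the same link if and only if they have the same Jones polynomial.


equivalence classes: {D1} | {D2} | {D3}
D1 (bracket A^-2 + 2A^6 + A^14; 12 crossings at w = +2): V = x^-2 + 2 + x^2
V(D2) = x^-3 + x^-2 + x^-1 + 1  [12 crossings, <D> = A^-6 + A^-2 + A^2 + A^6, w = -2]
V(D3) = x + x^2 + x^3 + x^6  (w +4, c 12, <D> = A^-12 + 1 + A^4 + A^8)
observation: V(x) takes 3 values over 3 diagrams, fixing the grouping


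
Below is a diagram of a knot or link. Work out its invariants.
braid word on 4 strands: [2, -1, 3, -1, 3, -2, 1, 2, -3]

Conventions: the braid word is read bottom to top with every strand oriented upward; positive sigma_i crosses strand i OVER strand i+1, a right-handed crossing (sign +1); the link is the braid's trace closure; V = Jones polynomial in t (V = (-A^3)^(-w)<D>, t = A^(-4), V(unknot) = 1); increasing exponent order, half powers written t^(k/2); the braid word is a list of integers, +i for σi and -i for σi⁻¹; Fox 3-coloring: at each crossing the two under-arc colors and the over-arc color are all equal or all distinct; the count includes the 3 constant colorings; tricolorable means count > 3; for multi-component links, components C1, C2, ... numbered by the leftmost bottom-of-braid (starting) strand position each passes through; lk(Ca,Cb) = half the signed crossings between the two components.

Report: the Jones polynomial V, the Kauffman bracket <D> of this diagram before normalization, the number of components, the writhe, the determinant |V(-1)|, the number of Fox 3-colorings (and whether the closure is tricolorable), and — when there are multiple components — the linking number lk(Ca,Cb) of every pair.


Jones polynomial: V(t) = t^-2 - t^-1 + 2 - 2t + t^2 - t^3 + t^4
<D> = -A^-13 + A^-9 - A^-5 + 2A^-1 - 2A^3 + A^7 - A^11; writhe +1
components 1, writhe +1 (9 crossings)
3-colorings: 9 of 3^9, det 9 — tricolorable
note: w = +1 shifts under R1 moves; the (-A^3)^(-1) factor cancels that in V


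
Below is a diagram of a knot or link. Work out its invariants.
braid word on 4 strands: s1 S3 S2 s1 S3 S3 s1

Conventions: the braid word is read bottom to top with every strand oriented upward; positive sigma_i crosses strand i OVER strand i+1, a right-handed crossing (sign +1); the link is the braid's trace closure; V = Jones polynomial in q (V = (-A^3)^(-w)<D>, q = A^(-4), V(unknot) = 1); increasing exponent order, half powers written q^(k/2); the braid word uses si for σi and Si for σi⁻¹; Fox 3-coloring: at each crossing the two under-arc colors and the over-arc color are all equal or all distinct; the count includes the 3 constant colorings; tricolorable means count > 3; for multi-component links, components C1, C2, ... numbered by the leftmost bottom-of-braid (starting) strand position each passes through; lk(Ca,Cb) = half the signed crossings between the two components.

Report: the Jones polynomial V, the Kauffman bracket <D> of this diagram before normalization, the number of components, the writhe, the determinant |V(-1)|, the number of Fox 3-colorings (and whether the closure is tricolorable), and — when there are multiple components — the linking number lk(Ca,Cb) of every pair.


V(q) = -q^-3 + q^-2 - q^-1 + 3 - q + q^2 - q^3
bracket: A^-15 - A^-11 + A^-7 - 3A^-3 + A - A^5 + A^9, w = -1
1 component, writhe -1, over 7 crossings
det 9, colorings 27 of 3^7 — tricolorable
observation: |V(-1)| = 9: so tricolorable, since 3 divides 9


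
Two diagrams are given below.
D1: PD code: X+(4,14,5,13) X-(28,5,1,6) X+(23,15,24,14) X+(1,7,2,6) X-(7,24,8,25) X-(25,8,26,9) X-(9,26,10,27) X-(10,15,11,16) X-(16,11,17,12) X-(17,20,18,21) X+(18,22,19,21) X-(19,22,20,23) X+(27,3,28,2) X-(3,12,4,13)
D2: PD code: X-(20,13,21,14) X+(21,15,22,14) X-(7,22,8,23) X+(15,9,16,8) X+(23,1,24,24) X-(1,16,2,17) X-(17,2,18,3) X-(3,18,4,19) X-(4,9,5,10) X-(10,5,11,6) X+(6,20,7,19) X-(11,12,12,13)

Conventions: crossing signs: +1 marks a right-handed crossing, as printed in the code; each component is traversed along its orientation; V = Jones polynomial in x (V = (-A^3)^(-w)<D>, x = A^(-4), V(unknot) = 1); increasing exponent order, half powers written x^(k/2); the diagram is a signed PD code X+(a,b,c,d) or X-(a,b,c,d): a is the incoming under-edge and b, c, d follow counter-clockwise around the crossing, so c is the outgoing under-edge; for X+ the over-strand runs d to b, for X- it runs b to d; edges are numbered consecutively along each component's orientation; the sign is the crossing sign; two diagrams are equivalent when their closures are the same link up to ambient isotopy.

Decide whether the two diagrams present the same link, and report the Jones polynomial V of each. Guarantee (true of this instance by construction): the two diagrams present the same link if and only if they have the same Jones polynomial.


equivalent: yes
V(D1) = -x^-4 + x^-3 + x^-1  (w -4, c 14, <D> = A^-8 + 1 - A^4)
V(D2) = -x^-4 + x^-3 + x^-1  [12 crossings, <D> = A^-8 + 1 - A^4, w = -4]
key observation: Reidemeister moves carry D1 (14 crossings) to D2 (12)


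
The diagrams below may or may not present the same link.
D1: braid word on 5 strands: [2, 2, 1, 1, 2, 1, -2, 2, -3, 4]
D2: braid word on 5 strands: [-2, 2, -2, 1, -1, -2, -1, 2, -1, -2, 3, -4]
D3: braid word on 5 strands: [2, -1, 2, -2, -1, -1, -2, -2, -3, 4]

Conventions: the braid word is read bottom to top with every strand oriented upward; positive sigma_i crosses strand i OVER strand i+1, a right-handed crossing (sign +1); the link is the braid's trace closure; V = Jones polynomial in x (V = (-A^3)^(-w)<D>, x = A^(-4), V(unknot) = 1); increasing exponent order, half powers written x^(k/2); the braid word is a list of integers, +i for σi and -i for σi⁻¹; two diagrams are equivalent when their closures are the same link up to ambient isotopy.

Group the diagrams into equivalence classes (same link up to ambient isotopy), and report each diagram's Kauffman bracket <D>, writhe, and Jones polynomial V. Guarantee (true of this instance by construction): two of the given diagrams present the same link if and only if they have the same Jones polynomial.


grouping into links: {D1} | {D2} | {D3}
V(D1) = x^2 + x^4 - x^5 + x^6 - x^7  (w +6, c 10, <D> = -A^-10 + A^-6 - A^-2 + A^2 + A^10)
V(D2) = -x^-6 + x^-5 - x^-4 + 2x^-3 - x^-2 + x^-1  [12 crossings, <D> = A^-8 - A^-4 + 2 - A^4 + A^8 - A^12, w = -4]
D3 (bracket A^-8 + 1 - A^4; 10 crossings at w = -4): V = -x^-4 + x^-3 + x^-1
why: 3 values of V(x) split the 3 diagrams


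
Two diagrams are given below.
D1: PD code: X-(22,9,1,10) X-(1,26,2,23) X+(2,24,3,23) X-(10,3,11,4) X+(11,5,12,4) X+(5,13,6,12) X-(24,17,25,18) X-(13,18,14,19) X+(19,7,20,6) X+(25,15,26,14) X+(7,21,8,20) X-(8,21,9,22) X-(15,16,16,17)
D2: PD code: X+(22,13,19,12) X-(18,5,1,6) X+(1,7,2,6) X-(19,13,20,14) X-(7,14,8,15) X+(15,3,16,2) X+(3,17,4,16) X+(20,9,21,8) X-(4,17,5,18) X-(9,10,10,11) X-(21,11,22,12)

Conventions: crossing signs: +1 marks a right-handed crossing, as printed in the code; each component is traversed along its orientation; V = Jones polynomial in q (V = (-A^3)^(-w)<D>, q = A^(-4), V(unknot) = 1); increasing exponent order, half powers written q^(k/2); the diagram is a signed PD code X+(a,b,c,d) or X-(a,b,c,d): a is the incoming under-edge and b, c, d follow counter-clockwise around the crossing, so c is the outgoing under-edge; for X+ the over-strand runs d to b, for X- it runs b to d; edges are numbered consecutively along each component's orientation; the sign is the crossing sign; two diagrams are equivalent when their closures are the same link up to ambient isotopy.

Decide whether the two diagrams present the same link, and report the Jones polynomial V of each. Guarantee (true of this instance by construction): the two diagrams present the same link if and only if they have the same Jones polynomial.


same link: yes
V(D1) = -q^(-1/2) - q^(1/2)  [13 crossings, <D> = A^-5 + A^-1, w = -1]
D2 (bracket A^-5 + A^-1; 11 crossings at w = -1): V = -q^(-1/2) - q^(1/2)
note: Reidemeister moves carry D1 (13 crossings) to D2 (11)


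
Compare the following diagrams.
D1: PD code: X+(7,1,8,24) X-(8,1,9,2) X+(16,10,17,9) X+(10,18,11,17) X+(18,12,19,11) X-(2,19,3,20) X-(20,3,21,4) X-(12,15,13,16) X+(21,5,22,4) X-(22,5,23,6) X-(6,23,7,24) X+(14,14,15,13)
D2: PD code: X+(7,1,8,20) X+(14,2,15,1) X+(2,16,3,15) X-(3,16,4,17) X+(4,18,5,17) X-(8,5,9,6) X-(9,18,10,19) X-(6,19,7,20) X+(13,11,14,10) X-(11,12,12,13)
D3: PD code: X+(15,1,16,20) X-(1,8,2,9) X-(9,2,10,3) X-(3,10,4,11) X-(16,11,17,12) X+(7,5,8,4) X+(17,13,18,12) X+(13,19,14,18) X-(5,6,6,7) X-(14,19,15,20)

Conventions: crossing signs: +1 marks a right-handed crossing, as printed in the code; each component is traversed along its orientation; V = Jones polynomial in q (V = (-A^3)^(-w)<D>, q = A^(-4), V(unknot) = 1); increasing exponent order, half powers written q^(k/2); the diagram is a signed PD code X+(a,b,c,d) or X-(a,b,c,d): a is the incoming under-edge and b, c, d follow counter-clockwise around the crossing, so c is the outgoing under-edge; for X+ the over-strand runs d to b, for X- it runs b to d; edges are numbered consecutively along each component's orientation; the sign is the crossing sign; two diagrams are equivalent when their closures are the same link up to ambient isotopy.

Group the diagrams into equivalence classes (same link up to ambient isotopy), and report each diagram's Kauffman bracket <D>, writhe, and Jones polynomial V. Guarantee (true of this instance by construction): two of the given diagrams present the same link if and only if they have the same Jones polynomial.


equivalence classes: {D1} | {D2} | {D3}
D1 (bracket -A^-12 + A^-8 - A^-4 + 3 - A^4 + A^8 - A^12; 12 crossings at w = 0): V = -q^-3 + q^-2 - q^-1 + 3 - q + q^2 - q^3
V(D2) = 1  [10 crossings, <D> = 1, w = 0]
V(D3) = -q^-4 + q^-3 + q^-1  (w -2, c 10, <D> = A^-2 + A^6 - A^10)
observation: comparing 3 Jones polynomials yields 3 groups


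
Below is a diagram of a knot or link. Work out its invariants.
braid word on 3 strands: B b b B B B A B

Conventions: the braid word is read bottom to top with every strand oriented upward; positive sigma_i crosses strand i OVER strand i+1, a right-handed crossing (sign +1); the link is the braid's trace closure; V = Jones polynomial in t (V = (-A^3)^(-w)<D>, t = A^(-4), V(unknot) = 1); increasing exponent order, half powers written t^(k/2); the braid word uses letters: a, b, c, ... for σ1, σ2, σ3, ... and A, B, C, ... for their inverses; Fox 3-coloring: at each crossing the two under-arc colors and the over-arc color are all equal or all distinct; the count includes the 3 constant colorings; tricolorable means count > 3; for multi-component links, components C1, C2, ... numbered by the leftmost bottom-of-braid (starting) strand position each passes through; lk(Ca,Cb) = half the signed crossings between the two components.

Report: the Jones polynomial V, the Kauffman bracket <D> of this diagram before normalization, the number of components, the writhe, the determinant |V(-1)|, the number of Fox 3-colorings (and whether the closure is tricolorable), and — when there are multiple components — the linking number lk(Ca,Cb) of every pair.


V = -t^-4 + t^-3 + t^-1
<D> = A^-8 + 1 - A^4 (w = -4)
1 component over 8 crossings, w = -4
9 Fox colorings among 3^8, |V(-1)| = 3: tricolorable
why: inverse pairs cancel, leaving σ2⁻¹ σ2⁻¹ σ1⁻¹ σ2⁻¹


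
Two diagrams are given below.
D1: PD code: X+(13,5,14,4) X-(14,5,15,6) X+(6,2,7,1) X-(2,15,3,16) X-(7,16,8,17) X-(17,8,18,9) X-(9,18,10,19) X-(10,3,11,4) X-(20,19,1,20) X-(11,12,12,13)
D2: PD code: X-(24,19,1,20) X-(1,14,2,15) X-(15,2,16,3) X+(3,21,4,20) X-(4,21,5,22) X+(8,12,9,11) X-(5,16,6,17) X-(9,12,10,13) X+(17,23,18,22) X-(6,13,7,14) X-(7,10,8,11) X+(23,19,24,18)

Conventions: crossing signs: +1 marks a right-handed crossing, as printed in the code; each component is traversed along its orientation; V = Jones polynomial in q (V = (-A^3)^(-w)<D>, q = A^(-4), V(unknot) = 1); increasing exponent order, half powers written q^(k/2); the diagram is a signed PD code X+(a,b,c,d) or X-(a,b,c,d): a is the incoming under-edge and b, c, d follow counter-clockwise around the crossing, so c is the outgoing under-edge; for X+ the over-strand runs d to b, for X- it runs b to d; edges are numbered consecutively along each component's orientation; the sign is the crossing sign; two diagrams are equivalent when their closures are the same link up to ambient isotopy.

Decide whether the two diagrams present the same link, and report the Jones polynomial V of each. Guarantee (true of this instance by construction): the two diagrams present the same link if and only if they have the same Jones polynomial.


equivalent: no
V(D1) = -q^-6 + q^-5 - q^-4 + 2q^-3 - q^-2 + q^-1  (w -6, c 10, <D> = A^-14 - A^-10 + 2A^-6 - A^-2 + A^2 - A^6)
V(D2) = -q^-4 + q^-3 + q^-1  [12 crossings, <D> = A^-8 + 1 - A^4, w = -4]
key observation: 2 values of V(q) split the 2 diagrams


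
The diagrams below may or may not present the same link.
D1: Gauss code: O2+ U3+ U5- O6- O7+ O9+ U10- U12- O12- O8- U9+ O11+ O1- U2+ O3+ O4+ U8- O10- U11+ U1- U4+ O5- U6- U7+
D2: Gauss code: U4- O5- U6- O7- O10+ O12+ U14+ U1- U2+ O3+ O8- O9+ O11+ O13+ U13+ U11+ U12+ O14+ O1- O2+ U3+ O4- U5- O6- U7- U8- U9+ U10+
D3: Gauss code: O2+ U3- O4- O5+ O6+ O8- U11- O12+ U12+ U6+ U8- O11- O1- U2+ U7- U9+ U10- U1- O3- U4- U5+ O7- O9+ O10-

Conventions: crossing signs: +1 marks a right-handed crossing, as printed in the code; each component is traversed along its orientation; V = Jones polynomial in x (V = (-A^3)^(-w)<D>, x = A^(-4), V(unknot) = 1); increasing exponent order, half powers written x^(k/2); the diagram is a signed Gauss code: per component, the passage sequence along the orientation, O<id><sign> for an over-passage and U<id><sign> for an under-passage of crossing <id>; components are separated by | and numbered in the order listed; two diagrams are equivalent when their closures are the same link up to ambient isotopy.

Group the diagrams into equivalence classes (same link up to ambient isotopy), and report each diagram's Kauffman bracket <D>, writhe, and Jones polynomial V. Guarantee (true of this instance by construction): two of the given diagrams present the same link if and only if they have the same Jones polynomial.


grouping into links: {D1} | {D2} | {D3}
V(D1) = x^-2 - x^-1 + 2 - 2x + x^2 - x^3 + x^4  (w 0, c 12, <D> = A^-16 - A^-12 + A^-8 - 2A^-4 + 2 - A^4 + A^8)
V(D2) = -x^-3 + x^-2 - x^-1 + 3 - x + x^2 - x^3  (w +2, c 14, <D> = -A^-6 + A^-2 - A^2 + 3A^6 - A^10 + A^14 - A^18)
V(D3) = 1  [12 crossings, <D> = A^-6, w = -2]
why: 3 values of V(x) split the 3 diagrams


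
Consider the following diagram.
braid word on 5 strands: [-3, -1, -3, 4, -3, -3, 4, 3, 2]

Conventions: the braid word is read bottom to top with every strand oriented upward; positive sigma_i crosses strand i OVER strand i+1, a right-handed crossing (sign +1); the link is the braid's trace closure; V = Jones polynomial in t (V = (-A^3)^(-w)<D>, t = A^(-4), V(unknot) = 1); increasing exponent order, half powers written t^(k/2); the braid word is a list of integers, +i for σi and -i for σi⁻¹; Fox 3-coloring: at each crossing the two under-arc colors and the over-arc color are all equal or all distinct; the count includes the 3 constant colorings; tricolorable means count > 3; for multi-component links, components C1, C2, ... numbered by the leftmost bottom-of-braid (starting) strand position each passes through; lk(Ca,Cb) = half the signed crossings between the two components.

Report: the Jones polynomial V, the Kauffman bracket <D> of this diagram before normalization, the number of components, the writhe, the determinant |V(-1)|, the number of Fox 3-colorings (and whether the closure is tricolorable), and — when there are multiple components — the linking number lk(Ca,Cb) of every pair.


V = t^(-7/2) - 2t^(-5/2) + t^(-3/2) - 2t^(-1/2) + t^(1/2) - t^(3/2)
<D> = A^-9 - A^-5 + 2A^-1 - A^3 + 2A^7 - A^11 (w = -1)
2 components over 9 crossings, w = -1
lk(C1,C2): 0
3 Fox colorings among 3^9, |V(-1)| = 8: not tricolorable
why: the 1 component pair carries total linking 0


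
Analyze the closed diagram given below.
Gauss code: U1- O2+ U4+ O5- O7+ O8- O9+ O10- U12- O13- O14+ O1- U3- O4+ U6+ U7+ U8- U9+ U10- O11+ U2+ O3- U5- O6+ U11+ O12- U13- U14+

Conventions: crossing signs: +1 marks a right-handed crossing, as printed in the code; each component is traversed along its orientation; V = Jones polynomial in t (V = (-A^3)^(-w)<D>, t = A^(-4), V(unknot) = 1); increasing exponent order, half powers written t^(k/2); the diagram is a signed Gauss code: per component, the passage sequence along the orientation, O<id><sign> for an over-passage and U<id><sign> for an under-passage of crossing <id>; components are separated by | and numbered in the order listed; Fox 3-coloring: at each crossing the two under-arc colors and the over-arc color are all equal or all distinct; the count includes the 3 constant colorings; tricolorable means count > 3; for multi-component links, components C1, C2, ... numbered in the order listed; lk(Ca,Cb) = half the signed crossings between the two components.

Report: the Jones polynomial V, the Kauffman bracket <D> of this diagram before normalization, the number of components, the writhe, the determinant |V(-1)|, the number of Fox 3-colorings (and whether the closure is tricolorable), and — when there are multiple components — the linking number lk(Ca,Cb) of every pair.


Jones polynomial: V(t) = t^-4 - 3t^-3 + 5t^-2 - 6t^-1 + 7 - 6t + 5t^2 - 3t^3 + t^4
<D> = A^-16 - 3A^-12 + 5A^-8 - 6A^-4 + 7 - 6A^4 + 5A^8 - 3A^12 + A^16; writhe 0
components 1, writhe 0 (14 crossings)
3-colorings: 3 of 3^14, det 37 — not tricolorable
note: det 37 = |V(-1)|; not divisible by 3, so not tricolorable


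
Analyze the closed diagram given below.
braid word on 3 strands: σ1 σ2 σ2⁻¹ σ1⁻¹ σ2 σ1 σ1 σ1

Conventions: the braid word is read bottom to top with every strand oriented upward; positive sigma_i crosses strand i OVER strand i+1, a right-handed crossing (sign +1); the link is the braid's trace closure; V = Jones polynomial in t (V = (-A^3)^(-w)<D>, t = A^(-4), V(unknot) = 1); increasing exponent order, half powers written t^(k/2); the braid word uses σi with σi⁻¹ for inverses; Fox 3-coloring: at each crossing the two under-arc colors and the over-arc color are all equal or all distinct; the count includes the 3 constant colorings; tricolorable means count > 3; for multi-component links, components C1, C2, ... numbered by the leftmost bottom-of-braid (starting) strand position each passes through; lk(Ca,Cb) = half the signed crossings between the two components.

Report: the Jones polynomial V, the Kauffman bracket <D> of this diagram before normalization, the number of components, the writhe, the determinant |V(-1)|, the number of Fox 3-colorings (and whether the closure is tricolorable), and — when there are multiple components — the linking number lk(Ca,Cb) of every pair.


Jones polynomial: V(t) = t + t^3 - t^4
<D> = -A^-4 + 1 + A^8; writhe +4
components 1, writhe +4 (8 crossings)
3-colorings: 9 of 3^8, det 3 — tricolorable
note: the word shrinks to σ2 σ1 σ1 σ1 after cancelling
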